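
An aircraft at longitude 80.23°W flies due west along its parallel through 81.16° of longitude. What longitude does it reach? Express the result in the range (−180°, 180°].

Start at -80.23°; shift −81.16° → -161.39°.
-161.39° already lies in (−180°, 180°].

161.39°W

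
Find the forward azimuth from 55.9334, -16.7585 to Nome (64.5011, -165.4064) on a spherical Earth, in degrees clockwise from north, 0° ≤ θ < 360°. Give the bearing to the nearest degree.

345°

Δλ = -165.4064 − -16.7585 = -148.6479°.
θ = atan2( sin Δλ · cos φ₂ , cos φ₁ · sin φ₂ − sin φ₁ · cos φ₂ · cos Δλ )
  = atan2(-0.22398, 0.81014) = -15.455° → normalised to [0°, 360°): 344.545°.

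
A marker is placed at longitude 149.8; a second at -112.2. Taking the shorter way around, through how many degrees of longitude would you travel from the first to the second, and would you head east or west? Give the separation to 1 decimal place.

Raw difference: -112.2 − 149.8 = -262.0°.
Normalise into (−180°, 180°]: -262.0° + 360° = 98.0°.
Positive ⇒ the second point lies to the east; separation 98.0°.

98.0° east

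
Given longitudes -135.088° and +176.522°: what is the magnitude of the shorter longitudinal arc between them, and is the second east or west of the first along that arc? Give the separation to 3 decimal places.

Raw difference: 176.522 − -135.088 = 311.61°.
Normalise into (−180°, 180°]: 311.61° − 360° = -48.39°.
Negative ⇒ the second point lies to the west; separation 48.390°.

48.390° west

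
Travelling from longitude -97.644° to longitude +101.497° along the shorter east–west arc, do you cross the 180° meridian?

Naïve |101.497 − -97.644| = 199.141° > 180°, so the shorter arc goes the other way round — across 180°.
Signed shortest Δλ = ((101.497 − -97.644 + 180) mod 360) − 180 = -160.859°.
Going west by 160.859° from -97.644° passes through 180° before reaching +101.497°.

Yes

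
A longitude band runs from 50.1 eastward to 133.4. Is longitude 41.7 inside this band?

No

Band width going east from +50.1° to +133.4°: ((133.4 − 50.1) mod 360) = 83.3°.
Offset of +41.7° east of the west edge: ((41.7 − 50.1) mod 360) = 351.6°.
351.6° > 83.3° ⇒ outside.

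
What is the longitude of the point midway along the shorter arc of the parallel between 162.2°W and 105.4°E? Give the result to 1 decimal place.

Signed shortest Δλ from -162.2° to +105.4° is -92.4°.
Midpoint longitude = -162.2° + (-92.4°)/2 = -162.2° − 46.2° = -208.4°.
Normalise into (−180°, 180°]: +151.6°.
(The naïve average (-162.2 + +105.4)/2 = -28.4° is on the wrong side of the globe.)

151.6°E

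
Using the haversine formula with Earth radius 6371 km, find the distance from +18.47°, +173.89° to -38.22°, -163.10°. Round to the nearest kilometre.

Δλ = -163.10 − 173.89 = -336.99°; wrapped into (−180°, 180°]: 23.01°.
Δφ = -38.22 − 18.47 = -56.69°.
a = sin²(Δφ/2) + cos φ₁ · cos φ₂ · sin²(Δλ/2) = 0.255060.
c = 2·atan2(√a, √(1−a)) = 1.05884 rad → d = 6371·c ≈ 6745.89 km.

6746 km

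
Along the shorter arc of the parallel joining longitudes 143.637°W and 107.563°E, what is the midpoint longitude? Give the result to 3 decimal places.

Signed shortest Δλ from -143.637° to +107.563° is -108.800°.
Midpoint longitude = -143.637° + (-108.800°)/2 = -143.637° − 54.400° = -198.037°.
Normalise into (−180°, 180°]: +161.963°.
(The naïve average (-143.637 + +107.563)/2 = -18.037° is on the wrong side of the globe.)

161.963°E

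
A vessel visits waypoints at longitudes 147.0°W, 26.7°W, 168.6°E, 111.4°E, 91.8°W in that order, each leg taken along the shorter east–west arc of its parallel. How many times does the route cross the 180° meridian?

2

Leg 1: -147.0° → -26.7°, shortest Δλ = 120.3° (east) — does not cross 180°.
Leg 2: -26.7° → +168.6°, shortest Δλ = -164.7° (west) — crosses 180°.
Leg 3: +168.6° → +111.4°, shortest Δλ = -57.2° (west) — does not cross 180°.
Leg 4: +111.4° → -91.8°, shortest Δλ = 156.8° (east) — crosses 180°.
Total crossings: 2.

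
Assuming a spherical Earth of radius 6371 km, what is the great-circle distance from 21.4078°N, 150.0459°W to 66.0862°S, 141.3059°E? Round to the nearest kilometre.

Δλ = 141.3059 − -150.0459 = 291.3518°; wrapped into (−180°, 180°]: -68.6482°.
Δφ = -66.0862 − 21.4078 = -87.4940°.
a = sin²(Δφ/2) + cos φ₁ · cos φ₂ · sin²(Δλ/2) = 0.598132.
c = 2·atan2(√a, √(1−a)) = 1.76834 rad → d = 6371·c ≈ 11266.11 km.

11266 km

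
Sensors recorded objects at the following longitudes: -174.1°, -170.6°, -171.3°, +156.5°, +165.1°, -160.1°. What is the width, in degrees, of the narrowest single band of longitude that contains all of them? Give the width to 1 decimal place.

43.4°

Sort the longitudes: -174.1°, -171.3°, -170.6°, -160.1°, +156.5°, +165.1°.
Eastward gaps between consecutive values (wrapping around): 2.8°, 0.7°, 10.5°, 316.6°, 8.6°, 20.8°.
Largest gap = 316.6° ⇒ minimal covering band is its complement: 360° − 316.6° = 43.4°.
Band runs from +156.5° eastward to -160.1°, crossing the antimeridian.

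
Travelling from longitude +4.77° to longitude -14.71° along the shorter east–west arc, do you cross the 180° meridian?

No

Signed shortest Δλ = ((-14.71 − 4.77 + 180) mod 360) − 180 = -19.48°.
Going west by 19.48° from +4.77° reaches -14.71° without touching 180°.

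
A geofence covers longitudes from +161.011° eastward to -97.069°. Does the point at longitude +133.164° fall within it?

Band width going east from +161.011° to -97.069°: ((-97.069 − 161.011) mod 360) = 101.920°.
Offset of +133.164° east of the west edge: ((133.164 − 161.011) mod 360) = 332.153°.
332.153° > 101.920° ⇒ outside.

No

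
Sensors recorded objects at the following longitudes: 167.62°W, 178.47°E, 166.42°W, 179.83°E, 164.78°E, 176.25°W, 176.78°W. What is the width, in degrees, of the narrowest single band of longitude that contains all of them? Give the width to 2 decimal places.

Sort the longitudes: -176.78°, -176.25°, -167.62°, -166.42°, +164.78°, +178.47°, +179.83°.
Eastward gaps between consecutive values (wrapping around): 0.53°, 8.63°, 1.20°, 331.20°, 13.69°, 1.36°, 3.39°.
Largest gap = 331.20° ⇒ minimal covering band is its complement: 360° − 331.20° = 28.80°.
Band runs from +164.78° eastward to -166.42°, crossing the antimeridian.

28.80°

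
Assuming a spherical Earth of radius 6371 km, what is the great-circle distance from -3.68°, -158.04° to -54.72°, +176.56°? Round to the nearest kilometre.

Δλ = 176.56 − -158.04 = 334.60°; wrapped into (−180°, 180°]: -25.40°.
Δφ = -54.72 − -3.68 = -51.04°.
a = sin²(Δφ/2) + cos φ₁ · cos φ₂ · sin²(Δλ/2) = 0.213469.
c = 2·atan2(√a, √(1−a)) = 0.96056 rad → d = 6371·c ≈ 6119.72 km.

6120 km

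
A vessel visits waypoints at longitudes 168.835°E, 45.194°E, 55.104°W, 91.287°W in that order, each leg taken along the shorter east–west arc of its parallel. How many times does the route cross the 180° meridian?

0

Leg 1: +168.835° → +45.194°, shortest Δλ = -123.641° (west) — does not cross 180°.
Leg 2: +45.194° → -55.104°, shortest Δλ = -100.298° (west) — does not cross 180°.
Leg 3: -55.104° → -91.287°, shortest Δλ = -36.183° (west) — does not cross 180°.
Total crossings: 0.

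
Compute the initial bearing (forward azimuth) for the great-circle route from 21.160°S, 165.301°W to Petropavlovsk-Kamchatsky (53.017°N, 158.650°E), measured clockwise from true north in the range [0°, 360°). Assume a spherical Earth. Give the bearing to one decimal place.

339.0°

Δλ = 158.650 − -165.301 = 323.951°; wrapped into (−180°, 180°]: -36.049°.
θ = atan2( sin Δλ · cos φ₂ , cos φ₁ · sin φ₂ − sin φ₁ · cos φ₂ · cos Δλ )
  = atan2(-0.35401, 0.92053) = -21.036° → normalised to [0°, 360°): 338.964°.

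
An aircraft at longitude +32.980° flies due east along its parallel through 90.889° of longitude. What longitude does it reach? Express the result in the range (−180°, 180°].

Start at +32.980°; shift +90.889° → +123.869°.
+123.869° already lies in (−180°, 180°].

+123.869°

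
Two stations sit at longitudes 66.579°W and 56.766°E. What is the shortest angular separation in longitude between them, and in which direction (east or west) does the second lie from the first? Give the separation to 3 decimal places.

Raw difference: 56.766 − -66.579 = 123.345°.
Normalise into (−180°, 180°]: 123.345° stays 123.345°.
Positive ⇒ the second point lies to the east; separation 123.345°.

123.345° east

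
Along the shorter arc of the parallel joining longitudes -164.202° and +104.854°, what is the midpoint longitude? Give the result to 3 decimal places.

+150.326°

Signed shortest Δλ from -164.202° to +104.854° is -90.944°.
Midpoint longitude = -164.202° + (-90.944°)/2 = -164.202° − 45.472° = -209.674°.
Normalise into (−180°, 180°]: +150.326°.
(The naïve average (-164.202 + +104.854)/2 = -29.674° is on the wrong side of the globe.)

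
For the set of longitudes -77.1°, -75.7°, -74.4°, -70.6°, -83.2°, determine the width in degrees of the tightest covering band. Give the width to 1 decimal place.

12.6°

Sort the longitudes: -83.2°, -77.1°, -75.7°, -74.4°, -70.6°.
Eastward gaps between consecutive values (wrapping around): 6.1°, 1.4°, 1.3°, 3.8°, 347.4°.
Largest gap = 347.4° ⇒ minimal covering band is its complement: 360° − 347.4° = 12.6°.
Band runs from -83.2° eastward to -70.6°.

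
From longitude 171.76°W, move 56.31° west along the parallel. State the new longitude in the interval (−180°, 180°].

131.93°E

Start at -171.76°; shift −56.31° → -228.07°.
-228.07° lies outside (−180°, 180°]; add 360° → +131.93°.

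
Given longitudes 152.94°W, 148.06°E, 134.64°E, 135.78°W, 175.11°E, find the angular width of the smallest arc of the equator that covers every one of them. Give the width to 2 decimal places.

Sort the longitudes: -152.94°, -135.78°, +134.64°, +148.06°, +175.11°.
Eastward gaps between consecutive values (wrapping around): 17.16°, 270.42°, 13.42°, 27.05°, 31.95°.
Largest gap = 270.42° ⇒ minimal covering band is its complement: 360° − 270.42° = 89.58°.
Band runs from +134.64° eastward to -135.78°, crossing the antimeridian.

89.58°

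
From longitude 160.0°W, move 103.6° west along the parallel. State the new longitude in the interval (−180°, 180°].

96.4°E

Start at -160.0°; shift −103.6° → -263.6°.
-263.6° lies outside (−180°, 180°]; add 360° → +96.4°.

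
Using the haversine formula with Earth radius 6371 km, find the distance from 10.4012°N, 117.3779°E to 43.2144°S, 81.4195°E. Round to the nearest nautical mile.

3772 nmi

Δλ = 81.4195 − 117.3779 = -35.9584°.
Δφ = -43.2144 − 10.4012 = -53.6156°.
a = sin²(Δφ/2) + cos φ₁ · cos φ₂ · sin²(Δλ/2) = 0.271698.
c = 2·atan2(√a, √(1−a)) = 1.09662 rad → d = 6371·c ≈ 6986.57 km ≈ 3772.45 nmi.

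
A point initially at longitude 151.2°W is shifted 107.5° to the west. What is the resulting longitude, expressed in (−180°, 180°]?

101.3°E

Start at -151.2°; shift −107.5° → -258.7°.
-258.7° lies outside (−180°, 180°]; add 360° → +101.3°.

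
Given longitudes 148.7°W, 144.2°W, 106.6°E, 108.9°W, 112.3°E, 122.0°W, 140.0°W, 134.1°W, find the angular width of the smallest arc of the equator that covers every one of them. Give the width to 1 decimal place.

144.5°

Sort the longitudes: -148.7°, -144.2°, -140.0°, -134.1°, -122.0°, -108.9°, +106.6°, +112.3°.
Eastward gaps between consecutive values (wrapping around): 4.5°, 4.2°, 5.9°, 12.1°, 13.1°, 215.5°, 5.7°, 99.0°.
Largest gap = 215.5° ⇒ minimal covering band is its complement: 360° − 215.5° = 144.5°.
Band runs from +106.6° eastward to -108.9°, crossing the antimeridian.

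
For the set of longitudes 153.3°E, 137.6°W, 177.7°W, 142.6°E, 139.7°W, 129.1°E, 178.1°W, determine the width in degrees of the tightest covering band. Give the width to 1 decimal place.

93.3°

Sort the longitudes: -178.1°, -177.7°, -139.7°, -137.6°, +129.1°, +142.6°, +153.3°.
Eastward gaps between consecutive values (wrapping around): 0.4°, 38.0°, 2.1°, 266.7°, 13.5°, 10.7°, 28.6°.
Largest gap = 266.7° ⇒ minimal covering band is its complement: 360° − 266.7° = 93.3°.
Band runs from +129.1° eastward to -137.6°, crossing the antimeridian.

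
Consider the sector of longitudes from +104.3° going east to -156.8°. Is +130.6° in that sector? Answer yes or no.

Band width going east from +104.3° to -156.8°: ((-156.8 − 104.3) mod 360) = 98.9°.
Offset of +130.6° east of the west edge: ((130.6 − 104.3) mod 360) = 26.3°.
26.3° ≤ 98.9° ⇒ inside.

Yes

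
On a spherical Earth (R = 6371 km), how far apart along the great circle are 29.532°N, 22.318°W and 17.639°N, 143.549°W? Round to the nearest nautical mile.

Δλ = -143.549 − -22.318 = -121.231°.
Δφ = 17.639 − 29.532 = -11.893°.
a = sin²(Δφ/2) + cos φ₁ · cos φ₂ · sin²(Δλ/2) = 0.640279.
c = 2·atan2(√a, √(1−a)) = 1.85517 rad → d = 6371·c ≈ 11819.29 km ≈ 6381.91 nmi.

6382 nmi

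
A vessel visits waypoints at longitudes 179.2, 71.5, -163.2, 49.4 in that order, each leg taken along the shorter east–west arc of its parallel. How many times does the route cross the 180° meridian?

Leg 1: +179.2° → +71.5°, shortest Δλ = -107.7° (west) — does not cross 180°.
Leg 2: +71.5° → -163.2°, shortest Δλ = 125.3° (east) — crosses 180°.
Leg 3: -163.2° → +49.4°, shortest Δλ = -147.4° (west) — crosses 180°.
Total crossings: 2.

2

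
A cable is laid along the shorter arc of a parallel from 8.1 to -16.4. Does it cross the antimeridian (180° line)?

No

Signed shortest Δλ = ((-16.4 − 8.1 + 180) mod 360) − 180 = -24.5°.
Going west by 24.5° from +8.1° reaches -16.4° without touching 180°.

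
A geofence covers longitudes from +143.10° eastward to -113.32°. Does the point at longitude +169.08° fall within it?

Band width going east from +143.10° to -113.32°: ((-113.32 − 143.10) mod 360) = 103.58°.
Offset of +169.08° east of the west edge: ((169.08 − 143.10) mod 360) = 25.98°.
25.98° ≤ 103.58° ⇒ inside.

Yes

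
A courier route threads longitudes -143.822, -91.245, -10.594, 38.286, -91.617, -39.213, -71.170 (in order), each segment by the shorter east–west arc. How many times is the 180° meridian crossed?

Leg 1: -143.822° → -91.245°, shortest Δλ = 52.577° (east) — does not cross 180°.
Leg 2: -91.245° → -10.594°, shortest Δλ = 80.651° (east) — does not cross 180°.
Leg 3: -10.594° → +38.286°, shortest Δλ = 48.88° (east) — does not cross 180°.
Leg 4: +38.286° → -91.617°, shortest Δλ = -129.903° (west) — does not cross 180°.
Leg 5: -91.617° → -39.213°, shortest Δλ = 52.404° (east) — does not cross 180°.
Leg 6: -39.213° → -71.170°, shortest Δλ = -31.957° (west) — does not cross 180°.
Total crossings: 0.

0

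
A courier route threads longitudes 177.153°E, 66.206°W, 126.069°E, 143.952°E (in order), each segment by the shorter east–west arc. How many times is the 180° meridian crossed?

2

Leg 1: +177.153° → -66.206°, shortest Δλ = 116.641° (east) — crosses 180°.
Leg 2: -66.206° → +126.069°, shortest Δλ = -167.725° (west) — crosses 180°.
Leg 3: +126.069° → +143.952°, shortest Δλ = 17.883° (east) — does not cross 180°.
Total crossings: 2.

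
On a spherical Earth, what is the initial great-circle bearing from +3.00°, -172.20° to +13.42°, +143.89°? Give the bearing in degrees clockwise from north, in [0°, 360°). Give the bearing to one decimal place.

Δλ = 143.89 − -172.20 = 316.09°; wrapped into (−180°, 180°]: -43.91°.
θ = atan2( sin Δλ · cos φ₂ , cos φ₁ · sin φ₂ − sin φ₁ · cos φ₂ · cos Δλ )
  = atan2(-0.67459, 0.19509) = -73.870° → normalised to [0°, 360°): 286.130°.

286.1°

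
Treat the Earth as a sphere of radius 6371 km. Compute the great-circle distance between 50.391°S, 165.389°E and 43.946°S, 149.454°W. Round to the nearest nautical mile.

Δλ = -149.454 − 165.389 = -314.843°; wrapped into (−180°, 180°]: 45.157°.
Δφ = -43.946 − -50.391 = 6.445°.
a = sin²(Δφ/2) + cos φ₁ · cos φ₂ · sin²(Δλ/2) = 0.070828.
c = 2·atan2(√a, √(1−a)) = 0.53876 rad → d = 6371·c ≈ 3432.47 km ≈ 1853.39 nmi.

1853 nmi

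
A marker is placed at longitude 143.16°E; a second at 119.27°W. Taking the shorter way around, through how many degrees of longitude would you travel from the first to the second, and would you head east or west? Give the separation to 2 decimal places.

Raw difference: -119.27 − 143.16 = -262.43°.
Normalise into (−180°, 180°]: -262.43° + 360° = 97.57°.
Positive ⇒ the second point lies to the east; separation 97.57°.

97.57° east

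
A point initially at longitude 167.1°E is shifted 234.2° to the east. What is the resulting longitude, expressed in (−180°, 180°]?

Start at +167.1°; shift +234.2° → +401.3°.
+401.3° lies outside (−180°, 180°]; subtract 360° → +41.3°.

41.3°E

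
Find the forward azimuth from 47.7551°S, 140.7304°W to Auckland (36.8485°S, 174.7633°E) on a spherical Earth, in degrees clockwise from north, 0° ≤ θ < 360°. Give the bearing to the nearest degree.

Δλ = 174.7633 − -140.7304 = 315.4937°; wrapped into (−180°, 180°]: -44.5063°.
θ = atan2( sin Δλ · cos φ₂ , cos φ₁ · sin φ₂ − sin φ₁ · cos φ₂ · cos Δλ )
  = atan2(-0.56095, 0.01930) = -88.030° → normalised to [0°, 360°): 271.970°.

272°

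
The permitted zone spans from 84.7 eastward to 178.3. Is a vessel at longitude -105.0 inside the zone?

No

Band width going east from +84.7° to +178.3°: ((178.3 − 84.7) mod 360) = 93.6°.
Offset of -105.0° east of the west edge: ((-105.0 − 84.7) mod 360) = 170.3°.
170.3° > 93.6° ⇒ outside.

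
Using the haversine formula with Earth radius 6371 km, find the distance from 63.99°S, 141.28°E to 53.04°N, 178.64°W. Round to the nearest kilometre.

13465 km

Δλ = -178.64 − 141.28 = -319.92°; wrapped into (−180°, 180°]: 40.08°.
Δφ = 53.04 − -63.99 = 117.03°.
a = sin²(Δφ/2) + cos φ₁ · cos φ₂ · sin²(Δλ/2) = 0.758190.
c = 2·atan2(√a, √(1−a)) = 2.11342 rad → d = 6371·c ≈ 13464.57 km.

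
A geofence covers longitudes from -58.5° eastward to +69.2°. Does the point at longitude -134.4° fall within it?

No

Band width going east from -58.5° to +69.2°: ((69.2 − -58.5) mod 360) = 127.7°.
Offset of -134.4° east of the west edge: ((-134.4 − -58.5) mod 360) = 284.1°.
284.1° > 127.7° ⇒ outside.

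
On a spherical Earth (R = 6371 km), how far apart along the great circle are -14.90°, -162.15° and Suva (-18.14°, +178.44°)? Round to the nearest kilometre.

2099 km

Δλ = 178.44 − -162.15 = 340.59°; wrapped into (−180°, 180°]: -19.41°.
Δφ = -18.14 − -14.90 = -3.24°.
a = sin²(Δφ/2) + cos φ₁ · cos φ₂ · sin²(Δλ/2) = 0.026896.
c = 2·atan2(√a, √(1−a)) = 0.32949 rad → d = 6371·c ≈ 2099.19 km.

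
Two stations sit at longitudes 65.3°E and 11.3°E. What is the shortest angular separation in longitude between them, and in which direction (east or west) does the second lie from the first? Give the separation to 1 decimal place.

Raw difference: 11.3 − 65.3 = -54.0°.
Normalise into (−180°, 180°]: -54.0° stays -54.0°.
Negative ⇒ the second point lies to the west; separation 54.0°.

54.0° west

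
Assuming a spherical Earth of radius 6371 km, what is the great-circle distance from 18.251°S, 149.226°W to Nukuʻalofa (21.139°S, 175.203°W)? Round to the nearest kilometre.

2735 km

Δλ = -175.203 − -149.226 = -25.977°.
Δφ = -21.139 − -18.251 = -2.888°.
a = sin²(Δφ/2) + cos φ₁ · cos φ₂ · sin²(Δλ/2) = 0.045381.
c = 2·atan2(√a, √(1−a)) = 0.42934 rad → d = 6371·c ≈ 2735.35 km.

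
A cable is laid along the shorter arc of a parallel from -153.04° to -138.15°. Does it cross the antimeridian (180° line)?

Signed shortest Δλ = ((-138.15 − -153.04 + 180) mod 360) − 180 = 14.89°.
Going east by 14.89° from -153.04° reaches -138.15° without touching 180°.

No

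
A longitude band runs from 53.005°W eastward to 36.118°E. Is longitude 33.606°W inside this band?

Band width going east from -53.005° to +36.118°: ((36.118 − -53.005) mod 360) = 89.123°.
Offset of -33.606° east of the west edge: ((-33.606 − -53.005) mod 360) = 19.399°.
19.399° ≤ 89.123° ⇒ inside.

Yes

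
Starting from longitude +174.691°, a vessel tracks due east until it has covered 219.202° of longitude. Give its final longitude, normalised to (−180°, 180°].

+33.893°

Start at +174.691°; shift +219.202° → +393.893°.
+393.893° lies outside (−180°, 180°]; subtract 360° → +33.893°.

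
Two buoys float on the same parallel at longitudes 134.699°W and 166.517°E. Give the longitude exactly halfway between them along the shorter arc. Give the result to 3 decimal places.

Signed shortest Δλ from -134.699° to +166.517° is -58.784°.
Midpoint longitude = -134.699° + (-58.784°)/2 = -134.699° − 29.392° = -164.091°.
(The naïve average (-134.699 + +166.517)/2 = 15.909° is on the wrong side of the globe.)

164.091°W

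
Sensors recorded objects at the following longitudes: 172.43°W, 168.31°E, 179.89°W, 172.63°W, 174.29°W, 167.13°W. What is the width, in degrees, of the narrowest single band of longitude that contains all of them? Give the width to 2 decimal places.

24.56°

Sort the longitudes: -179.89°, -174.29°, -172.63°, -172.43°, -167.13°, +168.31°.
Eastward gaps between consecutive values (wrapping around): 5.60°, 1.66°, 0.20°, 5.30°, 335.44°, 11.80°.
Largest gap = 335.44° ⇒ minimal covering band is its complement: 360° − 335.44° = 24.56°.
Band runs from +168.31° eastward to -167.13°, crossing the antimeridian.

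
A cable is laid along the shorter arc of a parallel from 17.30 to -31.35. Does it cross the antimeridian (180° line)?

No

Signed shortest Δλ = ((-31.35 − 17.30 + 180) mod 360) − 180 = -48.65°.
Going west by 48.65° from +17.30° reaches -31.35° without touching 180°.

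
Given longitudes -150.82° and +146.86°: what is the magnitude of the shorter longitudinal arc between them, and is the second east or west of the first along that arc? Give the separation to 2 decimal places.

62.32° west

Raw difference: 146.86 − -150.82 = 297.68°.
Normalise into (−180°, 180°]: 297.68° − 360° = -62.32°.
Negative ⇒ the second point lies to the west; separation 62.32°.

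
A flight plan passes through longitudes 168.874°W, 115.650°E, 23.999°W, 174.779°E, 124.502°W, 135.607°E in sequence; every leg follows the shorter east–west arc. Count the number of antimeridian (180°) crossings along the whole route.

Leg 1: -168.874° → +115.650°, shortest Δλ = -75.476° (west) — crosses 180°.
Leg 2: +115.650° → -23.999°, shortest Δλ = -139.649° (west) — does not cross 180°.
Leg 3: -23.999° → +174.779°, shortest Δλ = -161.222° (west) — crosses 180°.
Leg 4: +174.779° → -124.502°, shortest Δλ = 60.719° (east) — crosses 180°.
Leg 5: -124.502° → +135.607°, shortest Δλ = -99.891° (west) — crosses 180°.
Total crossings: 4.

4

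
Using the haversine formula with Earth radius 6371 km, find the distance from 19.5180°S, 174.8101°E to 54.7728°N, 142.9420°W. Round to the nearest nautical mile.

4957 nmi

Δλ = -142.9420 − 174.8101 = -317.7521°; wrapped into (−180°, 180°]: 42.2479°.
Δφ = 54.7728 − -19.5180 = 74.2908°.
a = sin²(Δφ/2) + cos φ₁ · cos φ₂ · sin²(Δλ/2) = 0.435234.
c = 2·atan2(√a, √(1−a)) = 1.44090 rad → d = 6371·c ≈ 9179.97 km ≈ 4956.79 nmi.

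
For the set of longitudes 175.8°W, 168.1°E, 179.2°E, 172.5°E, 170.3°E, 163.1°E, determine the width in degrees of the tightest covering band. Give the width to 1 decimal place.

21.1°

Sort the longitudes: -175.8°, +163.1°, +168.1°, +170.3°, +172.5°, +179.2°.
Eastward gaps between consecutive values (wrapping around): 338.9°, 5.0°, 2.2°, 2.2°, 6.7°, 5.0°.
Largest gap = 338.9° ⇒ minimal covering band is its complement: 360° − 338.9° = 21.1°.
Band runs from +163.1° eastward to -175.8°, crossing the antimeridian.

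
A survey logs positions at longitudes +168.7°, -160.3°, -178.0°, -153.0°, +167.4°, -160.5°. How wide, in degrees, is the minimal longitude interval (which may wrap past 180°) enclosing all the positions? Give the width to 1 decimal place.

39.6°

Sort the longitudes: -178.0°, -160.5°, -160.3°, -153.0°, +167.4°, +168.7°.
Eastward gaps between consecutive values (wrapping around): 17.5°, 0.2°, 7.3°, 320.4°, 1.3°, 13.3°.
Largest gap = 320.4° ⇒ minimal covering band is its complement: 360° − 320.4° = 39.6°.
Band runs from +167.4° eastward to -153.0°, crossing the antimeridian.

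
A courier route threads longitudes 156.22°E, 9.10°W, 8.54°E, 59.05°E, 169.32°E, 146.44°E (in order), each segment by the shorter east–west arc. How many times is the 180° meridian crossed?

0

Leg 1: +156.22° → -9.10°, shortest Δλ = -165.32° (west) — does not cross 180°.
Leg 2: -9.10° → +8.54°, shortest Δλ = 17.64° (east) — does not cross 180°.
Leg 3: +8.54° → +59.05°, shortest Δλ = 50.51° (east) — does not cross 180°.
Leg 4: +59.05° → +169.32°, shortest Δλ = 110.27° (east) — does not cross 180°.
Leg 5: +169.32° → +146.44°, shortest Δλ = -22.88° (west) — does not cross 180°.
Total crossings: 0.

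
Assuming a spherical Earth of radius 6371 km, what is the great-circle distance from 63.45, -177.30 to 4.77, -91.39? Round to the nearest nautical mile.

Δλ = -91.39 − -177.30 = 85.91°.
Δφ = 4.77 − 63.45 = -58.68°.
a = sin²(Δφ/2) + cos φ₁ · cos φ₂ · sin²(Δλ/2) = 0.446922.
c = 2·atan2(√a, √(1−a)) = 1.46444 rad → d = 6371·c ≈ 9329.94 km ≈ 5037.77 nmi.

5038 nmi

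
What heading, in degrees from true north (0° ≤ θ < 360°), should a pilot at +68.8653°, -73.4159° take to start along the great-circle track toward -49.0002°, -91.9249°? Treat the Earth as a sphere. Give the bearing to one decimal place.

Δλ = -91.9249 − -73.4159 = -18.5090°.
θ = atan2( sin Δλ · cos φ₂ , cos φ₁ · sin φ₂ − sin φ₁ · cos φ₂ · cos Δλ )
  = atan2(-0.20827, -0.85239) = -166.270° → normalised to [0°, 360°): 193.730°.

193.7°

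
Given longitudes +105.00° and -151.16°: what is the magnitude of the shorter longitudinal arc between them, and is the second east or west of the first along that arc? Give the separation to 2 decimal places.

Raw difference: -151.16 − 105.00 = -256.16°.
Normalise into (−180°, 180°]: -256.16° + 360° = 103.84°.
Positive ⇒ the second point lies to the east; separation 103.84°.

103.84° east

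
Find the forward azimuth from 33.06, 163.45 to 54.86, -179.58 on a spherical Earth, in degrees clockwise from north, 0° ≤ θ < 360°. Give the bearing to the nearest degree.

24°

Δλ = -179.58 − 163.45 = -343.03°; wrapped into (−180°, 180°]: 16.97°.
θ = atan2( sin Δλ · cos φ₂ , cos φ₁ · sin φ₂ − sin φ₁ · cos φ₂ · cos Δλ )
  = atan2(0.16799, 0.38504) = 23.572° → normalised to [0°, 360°): 23.572°.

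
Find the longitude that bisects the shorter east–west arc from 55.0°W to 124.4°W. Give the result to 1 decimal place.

Signed shortest Δλ from -55.0° to -124.4° is -69.4°.
Midpoint longitude = -55.0° + (-69.4°)/2 = -55.0° − 34.7° = -89.7°.

89.7°W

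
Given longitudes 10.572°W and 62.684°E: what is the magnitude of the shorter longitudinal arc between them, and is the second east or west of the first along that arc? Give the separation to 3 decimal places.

73.256° east

Raw difference: 62.684 − -10.572 = 73.256°.
Normalise into (−180°, 180°]: 73.256° stays 73.256°.
Positive ⇒ the second point lies to the east; separation 73.256°.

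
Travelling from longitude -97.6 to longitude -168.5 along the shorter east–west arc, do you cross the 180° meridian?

No

Signed shortest Δλ = ((-168.5 − -97.6 + 180) mod 360) − 180 = -70.9°.
Going west by 70.9° from -97.6° reaches -168.5° without touching 180°.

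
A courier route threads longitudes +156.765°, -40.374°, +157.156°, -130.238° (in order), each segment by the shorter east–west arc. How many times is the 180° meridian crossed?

3

Leg 1: +156.765° → -40.374°, shortest Δλ = 162.861° (east) — crosses 180°.
Leg 2: -40.374° → +157.156°, shortest Δλ = -162.47° (west) — crosses 180°.
Leg 3: +157.156° → -130.238°, shortest Δλ = 72.606° (east) — crosses 180°.
Total crossings: 3.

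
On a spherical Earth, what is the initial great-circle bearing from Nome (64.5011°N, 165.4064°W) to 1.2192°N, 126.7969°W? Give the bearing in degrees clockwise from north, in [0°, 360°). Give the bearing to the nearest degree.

138°

Δλ = -126.7969 − -165.4064 = 38.6095°.
θ = atan2( sin Δλ · cos φ₂ , cos φ₁ · sin φ₂ − sin φ₁ · cos φ₂ · cos Δλ )
  = atan2(0.62387, -0.69598) = 138.127° → normalised to [0°, 360°): 138.127°.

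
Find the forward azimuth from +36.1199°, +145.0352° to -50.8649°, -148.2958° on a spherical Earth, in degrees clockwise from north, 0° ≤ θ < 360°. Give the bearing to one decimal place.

Δλ = -148.2958 − 145.0352 = -293.3310°; wrapped into (−180°, 180°]: 66.6690°.
θ = atan2( sin Δλ · cos φ₂ , cos φ₁ · sin φ₂ − sin φ₁ · cos φ₂ · cos Δλ )
  = atan2(0.57954, -0.77391) = 143.172° → normalised to [0°, 360°): 143.172°.

143.2°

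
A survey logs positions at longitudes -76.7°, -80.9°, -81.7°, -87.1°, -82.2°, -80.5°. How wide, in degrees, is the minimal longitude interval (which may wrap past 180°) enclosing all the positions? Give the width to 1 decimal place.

10.4°

Sort the longitudes: -87.1°, -82.2°, -81.7°, -80.9°, -80.5°, -76.7°.
Eastward gaps between consecutive values (wrapping around): 4.9°, 0.5°, 0.8°, 0.4°, 3.8°, 349.6°.
Largest gap = 349.6° ⇒ minimal covering band is its complement: 360° − 349.6° = 10.4°.
Band runs from -87.1° eastward to -76.7°.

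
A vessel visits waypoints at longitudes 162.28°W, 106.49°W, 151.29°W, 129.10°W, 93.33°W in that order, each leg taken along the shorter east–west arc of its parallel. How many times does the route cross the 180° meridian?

0

Leg 1: -162.28° → -106.49°, shortest Δλ = 55.79° (east) — does not cross 180°.
Leg 2: -106.49° → -151.29°, shortest Δλ = -44.8° (west) — does not cross 180°.
Leg 3: -151.29° → -129.10°, shortest Δλ = 22.19° (east) — does not cross 180°.
Leg 4: -129.10° → -93.33°, shortest Δλ = 35.77° (east) — does not cross 180°.
Total crossings: 0.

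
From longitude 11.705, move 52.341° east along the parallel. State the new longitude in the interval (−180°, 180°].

Start at +11.705°; shift +52.341° → +64.046°.
+64.046° already lies in (−180°, 180°].

+64.046°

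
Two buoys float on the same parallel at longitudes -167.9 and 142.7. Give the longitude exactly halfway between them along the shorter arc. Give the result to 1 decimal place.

+167.4°

Signed shortest Δλ from -167.9° to +142.7° is -49.4°.
Midpoint longitude = -167.9° + (-49.4°)/2 = -167.9° − 24.7° = -192.6°.
Normalise into (−180°, 180°]: +167.4°.
(The naïve average (-167.9 + +142.7)/2 = -12.6° is on the wrong side of the globe.)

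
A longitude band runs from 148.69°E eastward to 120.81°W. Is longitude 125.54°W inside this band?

Band width going east from +148.69° to -120.81°: ((-120.81 − 148.69) mod 360) = 90.50°.
Offset of -125.54° east of the west edge: ((-125.54 − 148.69) mod 360) = 85.77°.
85.77° ≤ 90.50° ⇒ inside.

Yes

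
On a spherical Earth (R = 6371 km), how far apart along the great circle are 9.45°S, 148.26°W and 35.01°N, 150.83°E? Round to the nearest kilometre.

Δλ = 150.83 − -148.26 = 299.09°; wrapped into (−180°, 180°]: -60.91°.
Δφ = 35.01 − -9.45 = 44.46°.
a = sin²(Δφ/2) + cos φ₁ · cos φ₂ · sin²(Δλ/2) = 0.350696.
c = 2·atan2(√a, √(1−a)) = 1.26756 rad → d = 6371·c ≈ 8075.64 km.

8076 km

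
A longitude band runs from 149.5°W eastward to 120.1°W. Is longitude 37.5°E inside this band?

Band width going east from -149.5° to -120.1°: ((-120.1 − -149.5) mod 360) = 29.4°.
Offset of +37.5° east of the west edge: ((37.5 − -149.5) mod 360) = 187.0°.
187.0° > 29.4° ⇒ outside.

No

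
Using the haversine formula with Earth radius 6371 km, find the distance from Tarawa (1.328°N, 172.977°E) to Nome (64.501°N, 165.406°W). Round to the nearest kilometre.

Δλ = -165.406 − 172.977 = -338.383°; wrapped into (−180°, 180°]: 21.617°.
Δφ = 64.501 − 1.328 = 63.173°.
a = sin²(Δφ/2) + cos φ₁ · cos φ₂ · sin²(Δλ/2) = 0.289486.
c = 2·atan2(√a, √(1−a)) = 1.13622 rad → d = 6371·c ≈ 7238.84 km.

7239 km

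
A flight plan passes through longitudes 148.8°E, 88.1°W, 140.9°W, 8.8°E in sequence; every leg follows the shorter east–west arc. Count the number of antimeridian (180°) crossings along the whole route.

Leg 1: +148.8° → -88.1°, shortest Δλ = 123.1° (east) — crosses 180°.
Leg 2: -88.1° → -140.9°, shortest Δλ = -52.8° (west) — does not cross 180°.
Leg 3: -140.9° → +8.8°, shortest Δλ = 149.7° (east) — does not cross 180°.
Total crossings: 1.

1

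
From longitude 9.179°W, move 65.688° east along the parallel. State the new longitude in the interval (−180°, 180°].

56.509°E

Start at -9.179°; shift +65.688° → +56.509°.
+56.509° already lies in (−180°, 180°].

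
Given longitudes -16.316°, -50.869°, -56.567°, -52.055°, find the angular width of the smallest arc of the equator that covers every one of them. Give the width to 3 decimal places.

40.251°

Sort the longitudes: -56.567°, -52.055°, -50.869°, -16.316°.
Eastward gaps between consecutive values (wrapping around): 4.512°, 1.186°, 34.553°, 319.749°.
Largest gap = 319.749° ⇒ minimal covering band is its complement: 360° − 319.749° = 40.251°.
Band runs from -56.567° eastward to -16.316°.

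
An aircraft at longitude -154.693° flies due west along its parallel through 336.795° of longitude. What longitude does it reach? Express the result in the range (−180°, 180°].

Start at -154.693°; shift −336.795° → -491.488°.
-491.488° lies outside (−180°, 180°]; add 360° → -131.488°.

-131.488°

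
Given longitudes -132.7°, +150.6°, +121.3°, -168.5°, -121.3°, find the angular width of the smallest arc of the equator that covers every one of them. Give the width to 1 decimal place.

117.4°

Sort the longitudes: -168.5°, -132.7°, -121.3°, +121.3°, +150.6°.
Eastward gaps between consecutive values (wrapping around): 35.8°, 11.4°, 242.6°, 29.3°, 40.9°.
Largest gap = 242.6° ⇒ minimal covering band is its complement: 360° − 242.6° = 117.4°.
Band runs from +121.3° eastward to -121.3°, crossing the antimeridian.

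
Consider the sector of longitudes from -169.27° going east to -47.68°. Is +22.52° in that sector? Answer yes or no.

Band width going east from -169.27° to -47.68°: ((-47.68 − -169.27) mod 360) = 121.59°.
Offset of +22.52° east of the west edge: ((22.52 − -169.27) mod 360) = 191.79°.
191.79° > 121.59° ⇒ outside.

No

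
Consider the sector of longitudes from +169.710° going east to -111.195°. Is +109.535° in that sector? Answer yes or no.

No

Band width going east from +169.710° to -111.195°: ((-111.195 − 169.710) mod 360) = 79.095°.
Offset of +109.535° east of the west edge: ((109.535 − 169.710) mod 360) = 299.825°.
299.825° > 79.095° ⇒ outside.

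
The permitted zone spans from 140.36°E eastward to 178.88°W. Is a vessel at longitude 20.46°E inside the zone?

No

Band width going east from +140.36° to -178.88°: ((-178.88 − 140.36) mod 360) = 40.76°.
Offset of +20.46° east of the west edge: ((20.46 − 140.36) mod 360) = 240.10°.
240.10° > 40.76° ⇒ outside.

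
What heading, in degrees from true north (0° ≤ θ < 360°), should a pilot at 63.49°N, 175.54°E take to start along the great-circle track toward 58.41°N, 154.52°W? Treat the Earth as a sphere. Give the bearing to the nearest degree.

96°

Δλ = -154.52 − 175.54 = -330.06°; wrapped into (−180°, 180°]: 29.94°.
θ = atan2( sin Δλ · cos φ₂ , cos φ₁ · sin φ₂ − sin φ₁ · cos φ₂ · cos Δλ )
  = atan2(0.26144, -0.02599) = 95.677° → normalised to [0°, 360°): 95.677°.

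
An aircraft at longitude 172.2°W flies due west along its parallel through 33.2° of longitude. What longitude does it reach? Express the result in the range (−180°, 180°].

154.6°E

Start at -172.2°; shift −33.2° → -205.4°.
-205.4° lies outside (−180°, 180°]; add 360° → +154.6°.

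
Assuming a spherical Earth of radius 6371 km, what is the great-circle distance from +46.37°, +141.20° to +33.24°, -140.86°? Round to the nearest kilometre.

6543 km

Δλ = -140.86 − 141.20 = -282.06°; wrapped into (−180°, 180°]: 77.94°.
Δφ = 33.24 − 46.37 = -13.13°.
a = sin²(Δφ/2) + cos φ₁ · cos φ₂ · sin²(Δλ/2) = 0.241334.
c = 2·atan2(√a, √(1−a)) = 1.02707 rad → d = 6371·c ≈ 6543.44 km.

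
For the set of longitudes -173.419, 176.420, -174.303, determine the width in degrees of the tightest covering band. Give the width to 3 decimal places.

10.161°

Sort the longitudes: -174.303°, -173.419°, +176.420°.
Eastward gaps between consecutive values (wrapping around): 0.884°, 349.839°, 9.277°.
Largest gap = 349.839° ⇒ minimal covering band is its complement: 360° − 349.839° = 10.161°.
Band runs from +176.420° eastward to -173.419°, crossing the antimeridian.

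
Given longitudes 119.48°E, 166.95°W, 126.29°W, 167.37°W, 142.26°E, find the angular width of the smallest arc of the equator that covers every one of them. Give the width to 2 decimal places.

Sort the longitudes: -167.37°, -166.95°, -126.29°, +119.48°, +142.26°.
Eastward gaps between consecutive values (wrapping around): 0.42°, 40.66°, 245.77°, 22.78°, 50.37°.
Largest gap = 245.77° ⇒ minimal covering band is its complement: 360° − 245.77° = 114.23°.
Band runs from +119.48° eastward to -126.29°, crossing the antimeridian.

114.23°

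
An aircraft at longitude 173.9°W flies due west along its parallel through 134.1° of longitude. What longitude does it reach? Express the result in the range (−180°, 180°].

Start at -173.9°; shift −134.1° → -308.0°.
-308.0° lies outside (−180°, 180°]; add 360° → +52.0°.

52.0°E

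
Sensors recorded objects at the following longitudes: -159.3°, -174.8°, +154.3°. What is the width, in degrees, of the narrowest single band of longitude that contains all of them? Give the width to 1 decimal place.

Sort the longitudes: -174.8°, -159.3°, +154.3°.
Eastward gaps between consecutive values (wrapping around): 15.5°, 313.6°, 30.9°.
Largest gap = 313.6° ⇒ minimal covering band is its complement: 360° − 313.6° = 46.4°.
Band runs from +154.3° eastward to -159.3°, crossing the antimeridian.

46.4°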